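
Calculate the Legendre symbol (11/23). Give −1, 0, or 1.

Euler's criterion: (11/23) ≡ 11^11 (mod 23).
11^2 ≡ 6 (mod 23)
11^4 ≡ 13 (mod 23)
11^8 ≡ 8 (mod 23)
11^11 = 11^(8+2+1) ≡ 22 (mod 23).
Result is 22 ≡ −1, so (11/23) = −1.

-1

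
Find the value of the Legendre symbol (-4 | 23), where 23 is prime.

Euler's criterion: (-4/23) ≡ 19^11 (mod 23).
19^2 ≡ 16 (mod 23)
19^4 ≡ 3 (mod 23)
19^8 ≡ 9 (mod 23)
19^11 = 19^(8+2+1) ≡ 22 (mod 23).
Result is 22 ≡ −1, so (-4/23) = −1.

-1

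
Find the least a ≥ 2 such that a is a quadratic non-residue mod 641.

(2/641) = +1, so 2 is a residue.
(3/641) = −1, so 3 is the smallest positive non-residue mod 641.

3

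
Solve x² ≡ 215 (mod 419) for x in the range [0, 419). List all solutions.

Since 419 ≡ 3 (mod 4), a square root of 215 is 215^((419+1)/4) = 215^105 mod 419.
Repeated squaring: 215^2≡135, 215^4≡208, 215^8≡107, 215^16≡136, 215^32≡60, 215^64≡248 (mod 419).
215^105 = 215^(64+32+8+1) ≡ 199 (mod 419).
Check: 199² = 39601 ≡ 215 (mod 419). The two roots are 199 and 220.

199, 220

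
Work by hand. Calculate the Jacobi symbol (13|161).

-1

Reciprocity: 13 ≡ 1 and 161 ≡ 1 (mod 4), so (13/161) = +(161/13).
Reduce top mod 13: now compute (5/13).
Reciprocity: 5 ≡ 1 and 13 ≡ 1 (mod 4), so (5/13) = +(13/5).
Reduce top mod 5: now compute (3/5).
Reciprocity: 3 ≡ 3 and 5 ≡ 1 (mod 4), so (3/5) = +(5/3).
Reduce top mod 3: now compute (2/3).
Pull out 2: since 3 ≡ 3 (mod 8), (2/3) = -1.
Reached (1/3) = 1. Collecting the sign flips along the way, the symbol is -1.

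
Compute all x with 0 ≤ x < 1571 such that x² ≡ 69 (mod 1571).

Since 1571 ≡ 3 (mod 4), a square root of 69 is 69^((1571+1)/4) = 69^393 mod 1571.
Repeated squaring: 69^2≡48, 69^4≡733, 69^8≡7, 69^16≡49, 69^32≡830, 69^64≡802, 69^128≡665, 69^256≡774 (mod 1571).
69^393 = 69^(256+128+8+1) ≡ 464 (mod 1571).
Check: 464² = 215296 ≡ 69 (mod 1571). The two roots are 464 and 1107.

464, 1107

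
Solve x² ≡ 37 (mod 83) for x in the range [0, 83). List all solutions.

Since 83 ≡ 3 (mod 4), a square root of 37 is 37^((83+1)/4) = 37^21 mod 83.
Repeated squaring: 37^2≡41, 37^4≡21, 37^8≡26, 37^16≡12 (mod 83).
37^21 = 37^(16+4+1) ≡ 28 (mod 83).
Check: 28² = 784 ≡ 37 (mod 83). The two roots are 28 and 55.

28, 55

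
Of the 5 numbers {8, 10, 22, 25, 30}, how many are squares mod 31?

(8/31) = +1 → QR.
(10/31) = +1 → QR.
(22/31) = -1 → non-residue.
(25/31) = +1 → QR.
(30/31) = -1 → non-residue.
Total quadratic residues among the 5: 3.

3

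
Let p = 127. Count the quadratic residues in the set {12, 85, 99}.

1

(12/127) = -1 → non-residue.
(85/127) = -1 → non-residue.
(99/127) = +1 → QR.
Total quadratic residues among the 3: 1.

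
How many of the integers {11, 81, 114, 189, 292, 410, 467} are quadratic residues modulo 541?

3

(11/541) = -1 → non-residue.
(81/541) = +1 → QR.
(114/541) = -1 → non-residue.
(189/541) = +1 → QR.
(292/541) = -1 → non-residue.
(410/541) = -1 → non-residue.
(467/541) = +1 → QR.
Total quadratic residues among the 7: 3.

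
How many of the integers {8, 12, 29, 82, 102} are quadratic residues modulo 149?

3

(8/149) = -1 → non-residue.
(12/149) = -1 → non-residue.
(29/149) = +1 → QR.
(82/149) = +1 → QR.
(102/149) = +1 → QR.
Total quadratic residues among the 5: 3.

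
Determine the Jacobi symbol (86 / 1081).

1

Pull out 2: since 1081 ≡ 1 (mod 8), (2/1081) = +1.
Reciprocity: 43 ≡ 3 and 1081 ≡ 1 (mod 4), so (43/1081) = +(1081/43).
Reduce top mod 43: now compute (6/43).
Pull out 2: since 43 ≡ 3 (mod 8), (2/43) = -1.
Reciprocity: 3 ≡ 3 and 43 ≡ 3 (mod 4), so (3/43) = −(43/3).
Reduce top mod 3: now compute (1/3).
Reached (1/3) = 1. Collecting the sign flips along the way, the symbol is +1.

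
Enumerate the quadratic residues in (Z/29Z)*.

1, 4, 5, 6, 7, 9, 13, 16, 20, 22, 23, 24, 25, 28

Square k = 1,…,14 (k and 29−k give the same square):
1²=1, 2²=4, 3²=9, 4²=16, 5²=25, 6²≡7, 7²≡20, 8²≡6, 9²≡23, 10²≡13, 11²≡5, 12²≡28, 13²≡24, 14²≡22 (mod 29).
So the quadratic residues mod 29 are {1, 4, 5, 6, 7, 9, 13, 16, 20, 22, 23, 24, 25, 28}.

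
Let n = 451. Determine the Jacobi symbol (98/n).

-1

Pull out 2: since 451 ≡ 3 (mod 8), (2/451) = -1.
Reciprocity: 49 ≡ 1 and 451 ≡ 3 (mod 4), so (49/451) = +(451/49).
Reduce top mod 49: now compute (10/49).
Pull out 2: since 49 ≡ 1 (mod 8), (2/49) = +1.
Reciprocity: 5 ≡ 1 and 49 ≡ 1 (mod 4), so (5/49) = +(49/5).
Reduce top mod 5: now compute (4/5).
Pull out 2^2: since 5 ≡ 5 (mod 8), (2/5) = -1, so (2/5)^2 = +1.
Reached (1/5) = 1. Collecting the sign flips along the way, the symbol is -1.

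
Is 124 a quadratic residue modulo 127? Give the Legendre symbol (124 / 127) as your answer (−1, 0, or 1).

1

Pull out 2^2: since 127 ≡ 7 (mod 8), (2/127) = +1, so (2/127)^2 = +1.
Reciprocity: 31 ≡ 3 and 127 ≡ 3 (mod 4), so (31/127) = −(127/31).
Reduce top mod 31: now compute (3/31).
Reciprocity: 3 ≡ 3 and 31 ≡ 3 (mod 4), so (3/31) = −(31/3).
Reduce top mod 3: now compute (1/3).
Reached (1/3) = 1. Collecting the sign flips along the way, the symbol is +1.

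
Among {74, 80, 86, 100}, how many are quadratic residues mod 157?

(74/157) = -1 → non-residue.
(80/157) = -1 → non-residue.
(86/157) = +1 → QR.
(100/157) = +1 → QR.
Total quadratic residues among the 4: 2.

2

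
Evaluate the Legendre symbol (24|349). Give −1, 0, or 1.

Pull out 2^3: since 349 ≡ 5 (mod 8), (2/349) = -1, so (2/349)^3 = -1.
Reciprocity: 3 ≡ 3 and 349 ≡ 1 (mod 4), so (3/349) = +(349/3).
Reduce top mod 3: now compute (1/3).
Reached (1/3) = 1. Collecting the sign flips along the way, the symbol is -1.

-1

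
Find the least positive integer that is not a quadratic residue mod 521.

3

(2/521) = +1, so 2 is a residue.
(3/521) = −1, so 3 is the smallest positive non-residue mod 521.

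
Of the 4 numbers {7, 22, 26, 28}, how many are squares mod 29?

3

(7/29) = +1 → QR.
(22/29) = +1 → QR.
(26/29) = -1 → non-residue.
(28/29) = +1 → QR.
Total quadratic residues among the 4: 3.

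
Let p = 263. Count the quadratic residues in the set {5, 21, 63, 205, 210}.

(5/263) = -1 → non-residue.
(21/263) = -1 → non-residue.
(63/263) = -1 → non-residue.
(205/263) = +1 → QR.
(210/263) = +1 → QR.
Total quadratic residues among the 5: 2.

2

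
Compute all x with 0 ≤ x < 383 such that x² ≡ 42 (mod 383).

100, 283

Since 383 ≡ 3 (mod 4), a square root of 42 is 42^((383+1)/4) = 42^96 mod 383.
Repeated squaring: 42^2≡232, 42^4≡204, 42^8≡252, 42^16≡309, 42^32≡114, 42^64≡357 (mod 383).
42^96 = 42^(64+32) ≡ 100 (mod 383).
Check: 100² = 10000 ≡ 42 (mod 383). The two roots are 100 and 283.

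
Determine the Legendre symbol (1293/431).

First reduce: 1293 ≡ 0 (mod 431).
Top reduces to 0: gcd > 1, so the symbol is 0.

0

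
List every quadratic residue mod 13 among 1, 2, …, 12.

Square k = 1,…,6 (k and 13−k give the same square):
1²=1, 2²=4, 3²=9, 4²≡3, 5²≡12, 6²≡10 (mod 13).
So the quadratic residues mod 13 are {1, 3, 4, 9, 10, 12}.

1, 3, 4, 9, 10, 12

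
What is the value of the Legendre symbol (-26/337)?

First reduce: -26 ≡ 311 (mod 337).
Reciprocity: 311 ≡ 3 and 337 ≡ 1 (mod 4), so (311/337) = +(337/311).
Reduce top mod 311: now compute (26/311).
Pull out 2: since 311 ≡ 7 (mod 8), (2/311) = +1.
Reciprocity: 13 ≡ 1 and 311 ≡ 3 (mod 4), so (13/311) = +(311/13).
Reduce top mod 13: now compute (12/13).
Pull out 2^2: since 13 ≡ 5 (mod 8), (2/13) = -1, so (2/13)^2 = +1.
Reciprocity: 3 ≡ 3 and 13 ≡ 1 (mod 4), so (3/13) = +(13/3).
Reduce top mod 3: now compute (1/3).
Reached (1/3) = 1. Collecting the sign flips along the way, the symbol is +1.

1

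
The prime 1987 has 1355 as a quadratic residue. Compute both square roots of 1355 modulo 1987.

73, 1914

Since 1987 ≡ 3 (mod 4), a square root of 1355 is 1355^((1987+1)/4) = 1355^497 mod 1987.
Repeated squaring: 1355^2≡37, 1355^4≡1369, 1355^8≡420, 1355^16≡1544, 1355^32≡1523, 1355^64≡700, 1355^128≡1198, 1355^256≡590 (mod 1987).
1355^497 = 1355^(256+128+64+32+16+1) ≡ 73 (mod 1987).
Check: 73² = 5329 ≡ 1355 (mod 1987). The two roots are 73 and 1914.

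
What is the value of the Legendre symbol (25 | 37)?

Reciprocity: 25 ≡ 1 and 37 ≡ 1 (mod 4), so (25/37) = +(37/25).
Reduce top mod 25: now compute (12/25).
Pull out 2^2: since 25 ≡ 1 (mod 8), (2/25) = +1, so (2/25)^2 = +1.
Reciprocity: 3 ≡ 3 and 25 ≡ 1 (mod 4), so (3/25) = +(25/3).
Reduce top mod 3: now compute (1/3).
Reached (1/3) = 1. Collecting the sign flips along the way, the symbol is +1.

1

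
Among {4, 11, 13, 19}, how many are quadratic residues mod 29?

2

(4/29) = +1 → QR.
(11/29) = -1 → non-residue.
(13/29) = +1 → QR.
(19/29) = -1 → non-residue.
Total quadratic residues among the 4: 2.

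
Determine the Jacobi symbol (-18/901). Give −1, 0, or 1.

-1

First reduce: -18 ≡ 883 (mod 901).
Reciprocity: 883 ≡ 3 and 901 ≡ 1 (mod 4), so (883/901) = +(901/883).
Reduce top mod 883: now compute (18/883).
Pull out 2: since 883 ≡ 3 (mod 8), (2/883) = -1.
Reciprocity: 9 ≡ 1 and 883 ≡ 3 (mod 4), so (9/883) = +(883/9).
Reduce top mod 9: now compute (1/9).
Reached (1/9) = 1. Collecting the sign flips along the way, the symbol is -1.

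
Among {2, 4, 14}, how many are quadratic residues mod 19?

(2/19) = -1 → non-residue.
(4/19) = +1 → QR.
(14/19) = -1 → non-residue.
Total quadratic residues among the 3: 1.

1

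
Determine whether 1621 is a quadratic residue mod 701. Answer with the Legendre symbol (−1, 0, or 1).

First reduce: 1621 ≡ 219 (mod 701).
Reciprocity: 219 ≡ 3 and 701 ≡ 1 (mod 4), so (219/701) = +(701/219).
Reduce top mod 219: now compute (44/219).
Pull out 2^2: since 219 ≡ 3 (mod 8), (2/219) = -1, so (2/219)^2 = +1.
Reciprocity: 11 ≡ 3 and 219 ≡ 3 (mod 4), so (11/219) = −(219/11).
Reduce top mod 11: now compute (10/11).
Pull out 2: since 11 ≡ 3 (mod 8), (2/11) = -1.
Reciprocity: 5 ≡ 1 and 11 ≡ 3 (mod 4), so (5/11) = +(11/5).
Reduce top mod 5: now compute (1/5).
Reached (1/5) = 1. Collecting the sign flips along the way, the symbol is +1.

1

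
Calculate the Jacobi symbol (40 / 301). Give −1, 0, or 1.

Pull out 2^3: since 301 ≡ 5 (mod 8), (2/301) = -1, so (2/301)^3 = -1.
Reciprocity: 5 ≡ 1 and 301 ≡ 1 (mod 4), so (5/301) = +(301/5).
Reduce top mod 5: now compute (1/5).
Reached (1/5) = 1. Collecting the sign flips along the way, the symbol is -1.

-1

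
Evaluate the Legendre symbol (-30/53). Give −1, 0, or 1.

Euler's criterion: (-30/53) ≡ 23^26 (mod 53).
23^2 ≡ 52 (mod 53)
23^4 ≡ 1 (mod 53)
23^8 ≡ 1 (mod 53)
23^16 ≡ 1 (mod 53)
23^26 = 23^(16+8+2) ≡ 52 (mod 53).
Result is 52 ≡ −1, so (-30/53) = −1.

-1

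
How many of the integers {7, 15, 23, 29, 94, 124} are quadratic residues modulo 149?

(7/149) = +1 → QR.
(15/149) = -1 → non-residue.
(23/149) = -1 → non-residue.
(29/149) = +1 → QR.
(94/149) = -1 → non-residue.
(124/149) = +1 → QR.
Total quadratic residues among the 6: 3.

3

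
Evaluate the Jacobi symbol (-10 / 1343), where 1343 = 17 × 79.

1

First reduce: -10 ≡ 1333 (mod 1343).
Reciprocity: 1333 ≡ 1 and 1343 ≡ 3 (mod 4), so (1333/1343) = +(1343/1333).
Reduce top mod 1333: now compute (10/1333).
Pull out 2: since 1333 ≡ 5 (mod 8), (2/1333) = -1.
Reciprocity: 5 ≡ 1 and 1333 ≡ 1 (mod 4), so (5/1333) = +(1333/5).
Reduce top mod 5: now compute (3/5).
Reciprocity: 3 ≡ 3 and 5 ≡ 1 (mod 4), so (3/5) = +(5/3).
Reduce top mod 3: now compute (2/3).
Pull out 2: since 3 ≡ 3 (mod 8), (2/3) = -1.
Reached (1/3) = 1. Collecting the sign flips along the way, the symbol is +1.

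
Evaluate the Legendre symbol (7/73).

-1

Euler's criterion: (7/73) ≡ 7^36 (mod 73).
7^2 ≡ 49 (mod 73)
7^4 ≡ 65 (mod 73)
7^8 ≡ 64 (mod 73)
7^16 ≡ 8 (mod 73)
7^32 ≡ 64 (mod 73)
7^36 = 7^(32+4) ≡ 72 (mod 73).
Result is 72 ≡ −1, so (7/73) = −1.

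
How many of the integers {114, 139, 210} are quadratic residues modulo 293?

1

(114/293) = -1 → non-residue.
(139/293) = -1 → non-residue.
(210/293) = +1 → QR.
Total quadratic residues among the 3: 1.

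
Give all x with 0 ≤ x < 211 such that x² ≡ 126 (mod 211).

45, 166

Since 211 ≡ 3 (mod 4), a square root of 126 is 126^((211+1)/4) = 126^53 mod 211.
Repeated squaring: 126^2≡51, 126^4≡69, 126^8≡119, 126^16≡24, 126^32≡154 (mod 211).
126^53 = 126^(32+16+4+1) ≡ 45 (mod 211).
Check: 45² = 2025 ≡ 126 (mod 211). The two roots are 45 and 166.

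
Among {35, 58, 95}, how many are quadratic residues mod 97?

(35/97) = +1 → QR.
(58/97) = -1 → non-residue.
(95/97) = +1 → QR.
Total quadratic residues among the 3: 2.

2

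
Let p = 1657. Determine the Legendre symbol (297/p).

Reciprocity: 297 ≡ 1 and 1657 ≡ 1 (mod 4), so (297/1657) = +(1657/297).
Reduce top mod 297: now compute (172/297).
Pull out 2^2: since 297 ≡ 1 (mod 8), (2/297) = +1, so (2/297)^2 = +1.
Reciprocity: 43 ≡ 3 and 297 ≡ 1 (mod 4), so (43/297) = +(297/43).
Reduce top mod 43: now compute (39/43).
Reciprocity: 39 ≡ 3 and 43 ≡ 3 (mod 4), so (39/43) = −(43/39).
Reduce top mod 39: now compute (4/39).
Pull out 2^2: since 39 ≡ 7 (mod 8), (2/39) = +1, so (2/39)^2 = +1.
Reached (1/39) = 1. Collecting the sign flips along the way, the symbol is -1.

-1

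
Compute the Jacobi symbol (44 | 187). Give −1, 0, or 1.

0

Pull out 2^2: since 187 ≡ 3 (mod 8), (2/187) = -1, so (2/187)^2 = +1.
Reciprocity: 11 ≡ 3 and 187 ≡ 3 (mod 4), so (11/187) = −(187/11).
Reduce top mod 11: now compute (0/11).
Top reduces to 0: gcd > 1, so the symbol is 0.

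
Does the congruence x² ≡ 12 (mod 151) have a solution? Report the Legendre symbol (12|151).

-1

Euler's criterion: (12/151) ≡ 12^75 (mod 151).
12^2 ≡ 144 (mod 151)
12^4 ≡ 49 (mod 151)
12^8 ≡ 136 (mod 151)
12^16 ≡ 74 (mod 151)
12^32 ≡ 40 (mod 151)
12^64 ≡ 90 (mod 151)
12^75 = 12^(64+8+2+1) ≡ 150 (mod 151).
Result is 150 ≡ −1, so (12/151) = −1.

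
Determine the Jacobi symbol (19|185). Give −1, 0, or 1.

-1

Reciprocity: 19 ≡ 3 and 185 ≡ 1 (mod 4), so (19/185) = +(185/19).
Reduce top mod 19: now compute (14/19).
Pull out 2: since 19 ≡ 3 (mod 8), (2/19) = -1.
Reciprocity: 7 ≡ 3 and 19 ≡ 3 (mod 4), so (7/19) = −(19/7).
Reduce top mod 7: now compute (5/7).
Reciprocity: 5 ≡ 1 and 7 ≡ 3 (mod 4), so (5/7) = +(7/5).
Reduce top mod 5: now compute (2/5).
Pull out 2: since 5 ≡ 5 (mod 8), (2/5) = -1.
Reached (1/5) = 1. Collecting the sign flips along the way, the symbol is -1.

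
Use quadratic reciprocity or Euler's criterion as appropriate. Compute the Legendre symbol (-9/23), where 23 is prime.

-1

First reduce: -9 ≡ 14 (mod 23).
Pull out 2: since 23 ≡ 7 (mod 8), (2/23) = +1.
Reciprocity: 7 ≡ 3 and 23 ≡ 3 (mod 4), so (7/23) = −(23/7).
Reduce top mod 7: now compute (2/7).
Pull out 2: since 7 ≡ 7 (mod 8), (2/7) = +1.
Reached (1/7) = 1. Collecting the sign flips along the way, the symbol is -1.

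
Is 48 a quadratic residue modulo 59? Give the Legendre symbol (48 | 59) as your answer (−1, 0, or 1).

Euler's criterion: (48/59) ≡ 48^29 (mod 59).
48^2 ≡ 3 (mod 59)
48^4 ≡ 9 (mod 59)
48^8 ≡ 22 (mod 59)
48^16 ≡ 12 (mod 59)
48^29 = 48^(16+8+4+1) ≡ 1 (mod 59).
Result is 1, so (48/59) = 1.

1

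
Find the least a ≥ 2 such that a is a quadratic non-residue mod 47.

5

(2/47) = +1, so 2 is a residue.
(3/47) = +1, so 3 is a residue.
(4/47) = +1, so 4 is a residue.
(5/47) = −1, so 5 is the smallest positive non-residue mod 47.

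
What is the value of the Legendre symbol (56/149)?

Euler's criterion: (56/149) ≡ 56^74 (mod 149).
56^2 ≡ 7 (mod 149)
56^4 ≡ 49 (mod 149)
56^8 ≡ 17 (mod 149)
56^16 ≡ 140 (mod 149)
56^32 ≡ 81 (mod 149)
56^64 ≡ 5 (mod 149)
56^74 = 56^(64+8+2) ≡ 148 (mod 149).
Result is 148 ≡ −1, so (56/149) = −1.

-1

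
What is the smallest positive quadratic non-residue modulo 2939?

(2/2939) = −1, so 2 is the smallest positive non-residue mod 2939.

2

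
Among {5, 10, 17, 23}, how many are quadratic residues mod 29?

2

(5/29) = +1 → QR.
(10/29) = -1 → non-residue.
(17/29) = -1 → non-residue.
(23/29) = +1 → QR.
Total quadratic residues among the 4: 2.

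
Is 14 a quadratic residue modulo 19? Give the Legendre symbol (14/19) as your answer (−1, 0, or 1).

Pull out 2: since 19 ≡ 3 (mod 8), (2/19) = -1.
Reciprocity: 7 ≡ 3 and 19 ≡ 3 (mod 4), so (7/19) = −(19/7).
Reduce top mod 7: now compute (5/7).
Reciprocity: 5 ≡ 1 and 7 ≡ 3 (mod 4), so (5/7) = +(7/5).
Reduce top mod 5: now compute (2/5).
Pull out 2: since 5 ≡ 5 (mod 8), (2/5) = -1.
Reached (1/5) = 1. Collecting the sign flips along the way, the symbol is -1.

-1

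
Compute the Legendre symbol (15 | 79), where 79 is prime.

Euler's criterion: (15/79) ≡ 15^39 (mod 79).
15^2 ≡ 67 (mod 79)
15^4 ≡ 65 (mod 79)
15^8 ≡ 38 (mod 79)
15^16 ≡ 22 (mod 79)
15^32 ≡ 10 (mod 79)
15^39 = 15^(32+4+2+1) ≡ 78 (mod 79).
Result is 78 ≡ −1, so (15/79) = −1.

-1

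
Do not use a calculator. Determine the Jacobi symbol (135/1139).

Reciprocity: 135 ≡ 3 and 1139 ≡ 3 (mod 4), so (135/1139) = −(1139/135).
Reduce top mod 135: now compute (59/135).
Reciprocity: 59 ≡ 3 and 135 ≡ 3 (mod 4), so (59/135) = −(135/59).
Reduce top mod 59: now compute (17/59).
Reciprocity: 17 ≡ 1 and 59 ≡ 3 (mod 4), so (17/59) = +(59/17).
Reduce top mod 17: now compute (8/17).
Pull out 2^3: since 17 ≡ 1 (mod 8), (2/17) = +1, so (2/17)^3 = +1.
Reached (1/17) = 1. Collecting the sign flips along the way, the symbol is +1.

1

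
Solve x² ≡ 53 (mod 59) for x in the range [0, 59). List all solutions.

17, 42

Since 59 ≡ 3 (mod 4), a square root of 53 is 53^((59+1)/4) = 53^15 mod 59.
Repeated squaring: 53^2≡36, 53^4≡57, 53^8≡4 (mod 59).
53^15 = 53^(8+4+2+1) ≡ 17 (mod 59).
Check: 17² = 289 ≡ 53 (mod 59). The two roots are 17 and 42.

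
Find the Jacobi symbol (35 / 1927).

Reciprocity: 35 ≡ 3 and 1927 ≡ 3 (mod 4), so (35/1927) = −(1927/35).
Reduce top mod 35: now compute (2/35).
Pull out 2: since 35 ≡ 3 (mod 8), (2/35) = -1.
Reached (1/35) = 1. Collecting the sign flips along the way, the symbol is +1.

1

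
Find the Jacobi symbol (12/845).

Pull out 2^2: since 845 ≡ 5 (mod 8), (2/845) = -1, so (2/845)^2 = +1.
Reciprocity: 3 ≡ 3 and 845 ≡ 1 (mod 4), so (3/845) = +(845/3).
Reduce top mod 3: now compute (2/3).
Pull out 2: since 3 ≡ 3 (mod 8), (2/3) = -1.
Reached (1/3) = 1. Collecting the sign flips along the way, the symbol is -1.

-1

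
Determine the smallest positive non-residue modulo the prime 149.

2

(2/149) = −1, so 2 is the smallest positive non-residue mod 149.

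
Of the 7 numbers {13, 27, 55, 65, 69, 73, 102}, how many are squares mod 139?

(13/139) = +1 → QR.
(27/139) = -1 → non-residue.
(55/139) = +1 → QR.
(65/139) = +1 → QR.
(69/139) = +1 → QR.
(73/139) = -1 → non-residue.
(102/139) = -1 → non-residue.
Total quadratic residues among the 7: 4.

4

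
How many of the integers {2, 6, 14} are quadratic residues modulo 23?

2

(2/23) = +1 → QR.
(6/23) = +1 → QR.
(14/23) = -1 → non-residue.
Total quadratic residues among the 3: 2.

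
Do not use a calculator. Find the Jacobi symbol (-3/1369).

1

First reduce: -3 ≡ 1366 (mod 1369).
Pull out 2: since 1369 ≡ 1 (mod 8), (2/1369) = +1.
Reciprocity: 683 ≡ 3 and 1369 ≡ 1 (mod 4), so (683/1369) = +(1369/683).
Reduce top mod 683: now compute (3/683).
Reciprocity: 3 ≡ 3 and 683 ≡ 3 (mod 4), so (3/683) = −(683/3).
Reduce top mod 3: now compute (2/3).
Pull out 2: since 3 ≡ 3 (mod 8), (2/3) = -1.
Reached (1/3) = 1. Collecting the sign flips along the way, the symbol is +1.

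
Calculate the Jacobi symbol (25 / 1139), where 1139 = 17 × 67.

Reciprocity: 25 ≡ 1 and 1139 ≡ 3 (mod 4), so (25/1139) = +(1139/25).
Reduce top mod 25: now compute (14/25).
Pull out 2: since 25 ≡ 1 (mod 8), (2/25) = +1.
Reciprocity: 7 ≡ 3 and 25 ≡ 1 (mod 4), so (7/25) = +(25/7).
Reduce top mod 7: now compute (4/7).
Pull out 2^2: since 7 ≡ 7 (mod 8), (2/7) = +1, so (2/7)^2 = +1.
Reached (1/7) = 1. Collecting the sign flips along the way, the symbol is +1.

1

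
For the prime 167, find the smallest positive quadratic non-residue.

(2/167) = +1, so 2 is a residue.
(3/167) = +1, so 3 is a residue.
(4/167) = +1, so 4 is a residue.
(5/167) = −1, so 5 is the smallest positive non-residue mod 167.

5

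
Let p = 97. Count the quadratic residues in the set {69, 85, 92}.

1

(69/97) = -1 → non-residue.
(85/97) = +1 → QR.
(92/97) = -1 → non-residue.
Total quadratic residues among the 3: 1.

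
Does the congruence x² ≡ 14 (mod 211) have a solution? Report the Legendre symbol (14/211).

1

Pull out 2: since 211 ≡ 3 (mod 8), (2/211) = -1.
Reciprocity: 7 ≡ 3 and 211 ≡ 3 (mod 4), so (7/211) = −(211/7).
Reduce top mod 7: now compute (1/7).
Reached (1/7) = 1. Collecting the sign flips along the way, the symbol is +1.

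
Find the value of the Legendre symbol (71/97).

-1

Reciprocity: 71 ≡ 3 and 97 ≡ 1 (mod 4), so (71/97) = +(97/71).
Reduce top mod 71: now compute (26/71).
Pull out 2: since 71 ≡ 7 (mod 8), (2/71) = +1.
Reciprocity: 13 ≡ 1 and 71 ≡ 3 (mod 4), so (13/71) = +(71/13).
Reduce top mod 13: now compute (6/13).
Pull out 2: since 13 ≡ 5 (mod 8), (2/13) = -1.
Reciprocity: 3 ≡ 3 and 13 ≡ 1 (mod 4), so (3/13) = +(13/3).
Reduce top mod 3: now compute (1/3).
Reached (1/3) = 1. Collecting the sign flips along the way, the symbol is -1.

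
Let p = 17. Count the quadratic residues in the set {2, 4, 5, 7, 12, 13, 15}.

(2/17) = +1 → QR.
(4/17) = +1 → QR.
(5/17) = -1 → non-residue.
(7/17) = -1 → non-residue.
(12/17) = -1 → non-residue.
(13/17) = +1 → QR.
(15/17) = +1 → QR.
Total quadratic residues among the 7: 4.

4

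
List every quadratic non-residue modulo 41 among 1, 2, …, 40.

Square k = 1,…,20 (k and 41−k give the same square):
1²=1, 2²=4, 3²=9, 4²=16, 5²=25, 6²=36, 7²≡8, 8²≡23, 9²≡40, 10²≡18, 11²≡39, 12²≡21, 13²≡5, 14²≡32, 15²≡20, 16²≡10, 17²≡2, 18²≡37, 19²≡33, 20²≡31 (mod 41).
The residues are {1, 2, 4, 5, 8, 9, 10, 16, 18, 20, 21, 23, 25, 31, 32, 33, 36, 37, 39, 40}; the non-residues are the remaining 20 nonzero classes.

3, 6, 7, 11, 12, 13, 14, 15, 17, 19, 22, 24, 26, 27, 28, 29, 30, 34, 35, 38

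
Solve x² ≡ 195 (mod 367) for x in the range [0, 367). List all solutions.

36, 331

Since 367 ≡ 3 (mod 4), a square root of 195 is 195^((367+1)/4) = 195^92 mod 367.
Repeated squaring: 195^2≡224, 195^4≡264, 195^8≡333, 195^16≡55, 195^32≡89, 195^64≡214 (mod 367).
195^92 = 195^(64+16+8+4) ≡ 36 (mod 367).
Check: 36² = 1296 ≡ 195 (mod 367). The two roots are 36 and 331.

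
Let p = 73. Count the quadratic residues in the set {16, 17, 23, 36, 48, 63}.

(16/73) = +1 → QR.
(17/73) = -1 → non-residue.
(23/73) = +1 → QR.
(36/73) = +1 → QR.
(48/73) = +1 → QR.
(63/73) = -1 → non-residue.
Total quadratic residues among the 6: 4.

4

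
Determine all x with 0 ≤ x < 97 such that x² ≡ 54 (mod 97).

97 ≡ 1 (mod 4), so we find a root by search.
Trying successive values, 32² = 1024 ≡ 54 (mod 97). The other root is 97 − 32 = 65.

32, 65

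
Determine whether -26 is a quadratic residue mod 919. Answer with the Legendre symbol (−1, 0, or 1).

First reduce: -26 ≡ 893 (mod 919).
Reciprocity: 893 ≡ 1 and 919 ≡ 3 (mod 4), so (893/919) = +(919/893).
Reduce top mod 893: now compute (26/893).
Pull out 2: since 893 ≡ 5 (mod 8), (2/893) = -1.
Reciprocity: 13 ≡ 1 and 893 ≡ 1 (mod 4), so (13/893) = +(893/13).
Reduce top mod 13: now compute (9/13).
Reciprocity: 9 ≡ 1 and 13 ≡ 1 (mod 4), so (9/13) = +(13/9).
Reduce top mod 9: now compute (4/9).
Pull out 2^2: since 9 ≡ 1 (mod 8), (2/9) = +1, so (2/9)^2 = +1.
Reached (1/9) = 1. Collecting the sign flips along the way, the symbol is -1.

-1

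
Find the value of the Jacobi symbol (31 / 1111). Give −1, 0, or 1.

1

Reciprocity: 31 ≡ 3 and 1111 ≡ 3 (mod 4), so (31/1111) = −(1111/31).
Reduce top mod 31: now compute (26/31).
Pull out 2: since 31 ≡ 7 (mod 8), (2/31) = +1.
Reciprocity: 13 ≡ 1 and 31 ≡ 3 (mod 4), so (13/31) = +(31/13).
Reduce top mod 13: now compute (5/13).
Reciprocity: 5 ≡ 1 and 13 ≡ 1 (mod 4), so (5/13) = +(13/5).
Reduce top mod 5: now compute (3/5).
Reciprocity: 3 ≡ 3 and 5 ≡ 1 (mod 4), so (3/5) = +(5/3).
Reduce top mod 3: now compute (2/3).
Pull out 2: since 3 ≡ 3 (mod 8), (2/3) = -1.
Reached (1/3) = 1. Collecting the sign flips along the way, the symbol is +1.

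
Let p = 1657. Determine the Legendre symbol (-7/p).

-1

First reduce: -7 ≡ 1650 (mod 1657).
Pull out 2: since 1657 ≡ 1 (mod 8), (2/1657) = +1.
Reciprocity: 825 ≡ 1 and 1657 ≡ 1 (mod 4), so (825/1657) = +(1657/825).
Reduce top mod 825: now compute (7/825).
Reciprocity: 7 ≡ 3 and 825 ≡ 1 (mod 4), so (7/825) = +(825/7).
Reduce top mod 7: now compute (6/7).
Pull out 2: since 7 ≡ 7 (mod 8), (2/7) = +1.
Reciprocity: 3 ≡ 3 and 7 ≡ 3 (mod 4), so (3/7) = −(7/3).
Reduce top mod 3: now compute (1/3).
Reached (1/3) = 1. Collecting the sign flips along the way, the symbol is -1.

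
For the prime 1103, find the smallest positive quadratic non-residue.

(2/1103) = +1, so 2 is a residue.
(3/1103) = +1, so 3 is a residue.
(4/1103) = +1, so 4 is a residue.
(5/1103) = −1, so 5 is the smallest positive non-residue mod 1103.

5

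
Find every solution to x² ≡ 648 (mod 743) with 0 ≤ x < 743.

Since 743 ≡ 3 (mod 4), a square root of 648 is 648^((743+1)/4) = 648^186 mod 743.
Repeated squaring: 648^2≡109, 648^4≡736, 648^8≡49, 648^16≡172, 648^32≡607, 648^64≡664, 648^128≡297 (mod 743).
648^186 = 648^(128+32+16+8+2) ≡ 393 (mod 743).
Check: 393² = 154449 ≡ 648 (mod 743). The two roots are 350 and 393.

350, 393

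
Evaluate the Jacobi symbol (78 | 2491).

-1

Pull out 2: since 2491 ≡ 3 (mod 8), (2/2491) = -1.
Reciprocity: 39 ≡ 3 and 2491 ≡ 3 (mod 4), so (39/2491) = −(2491/39).
Reduce top mod 39: now compute (34/39).
Pull out 2: since 39 ≡ 7 (mod 8), (2/39) = +1.
Reciprocity: 17 ≡ 1 and 39 ≡ 3 (mod 4), so (17/39) = +(39/17).
Reduce top mod 17: now compute (5/17).
Reciprocity: 5 ≡ 1 and 17 ≡ 1 (mod 4), so (5/17) = +(17/5).
Reduce top mod 5: now compute (2/5).
Pull out 2: since 5 ≡ 5 (mod 8), (2/5) = -1.
Reached (1/5) = 1. Collecting the sign flips along the way, the symbol is -1.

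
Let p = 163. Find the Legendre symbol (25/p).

1

Euler's criterion: (25/163) ≡ 25^81 (mod 163).
25^2 ≡ 136 (mod 163)
25^4 ≡ 77 (mod 163)
25^8 ≡ 61 (mod 163)
25^16 ≡ 135 (mod 163)
25^32 ≡ 132 (mod 163)
25^64 ≡ 146 (mod 163)
25^81 = 25^(64+16+1) ≡ 1 (mod 163).
Result is 1, so (25/163) = 1.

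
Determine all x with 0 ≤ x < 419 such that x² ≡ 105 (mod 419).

Since 419 ≡ 3 (mod 4), a square root of 105 is 105^((419+1)/4) = 105^105 mod 419.
Repeated squaring: 105^2≡131, 105^4≡401, 105^8≡324, 105^16≡226, 105^32≡377, 105^64≡88 (mod 419).
105^105 = 105^(64+32+8+1) ≡ 209 (mod 419).
Check: 209² = 43681 ≡ 105 (mod 419). The two roots are 209 and 210.

209, 210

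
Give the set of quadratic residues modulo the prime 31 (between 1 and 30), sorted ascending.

Square k = 1,…,15 (k and 31−k give the same square):
1²=1, 2²=4, 3²=9, 4²=16, 5²=25, 6²≡5, 7²≡18, 8²≡2, 9²≡19, 10²≡7, 11²≡28, 12²≡20, 13²≡14, 14²≡10, 15²≡8 (mod 31).
So the quadratic residues mod 31 are {1, 2, 4, 5, 7, 8, 9, 10, 14, 16, 18, 19, 20, 25, 28}.

1,2,4,5,7,8,9,10,14,16,18,19,20,25,28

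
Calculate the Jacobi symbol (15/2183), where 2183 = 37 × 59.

Reciprocity: 15 ≡ 3 and 2183 ≡ 3 (mod 4), so (15/2183) = −(2183/15).
Reduce top mod 15: now compute (8/15).
Pull out 2^3: since 15 ≡ 7 (mod 8), (2/15) = +1, so (2/15)^3 = +1.
Reached (1/15) = 1. Collecting the sign flips along the way, the symbol is -1.

-1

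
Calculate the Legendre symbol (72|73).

1

Pull out 2^3: since 73 ≡ 1 (mod 8), (2/73) = +1, so (2/73)^3 = +1.
Reciprocity: 9 ≡ 1 and 73 ≡ 1 (mod 4), so (9/73) = +(73/9).
Reduce top mod 9: now compute (1/9).
Reached (1/9) = 1. Collecting the sign flips along the way, the symbol is +1.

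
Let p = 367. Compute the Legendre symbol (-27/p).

First reduce: -27 ≡ 340 (mod 367).
Pull out 2^2: since 367 ≡ 7 (mod 8), (2/367) = +1, so (2/367)^2 = +1.
Reciprocity: 85 ≡ 1 and 367 ≡ 3 (mod 4), so (85/367) = +(367/85).
Reduce top mod 85: now compute (27/85).
Reciprocity: 27 ≡ 3 and 85 ≡ 1 (mod 4), so (27/85) = +(85/27).
Reduce top mod 27: now compute (4/27).
Pull out 2^2: since 27 ≡ 3 (mod 8), (2/27) = -1, so (2/27)^2 = +1.
Reached (1/27) = 1. Collecting the sign flips along the way, the symbol is +1.

1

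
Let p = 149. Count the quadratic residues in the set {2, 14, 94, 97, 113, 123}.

(2/149) = -1 → non-residue.
(14/149) = -1 → non-residue.
(94/149) = -1 → non-residue.
(97/149) = -1 → non-residue.
(113/149) = +1 → QR.
(123/149) = +1 → QR.
Total quadratic residues among the 6: 2.

2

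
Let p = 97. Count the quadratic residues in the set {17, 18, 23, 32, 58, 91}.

3

(17/97) = -1 → non-residue.
(18/97) = +1 → QR.
(23/97) = -1 → non-residue.
(32/97) = +1 → QR.
(58/97) = -1 → non-residue.
(91/97) = +1 → QR.
Total quadratic residues among the 6: 3.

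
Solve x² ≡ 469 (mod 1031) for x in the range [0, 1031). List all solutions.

162, 869

Since 1031 ≡ 3 (mod 4), a square root of 469 is 469^((1031+1)/4) = 469^258 mod 1031.
Repeated squaring: 469^2≡358, 469^4≡320, 469^8≡331, 469^16≡275, 469^32≡362, 469^64≡107, 469^128≡108, 469^256≡323 (mod 1031).
469^258 = 469^(256+2) ≡ 162 (mod 1031).
Check: 162² = 26244 ≡ 469 (mod 1031). The two roots are 162 and 869.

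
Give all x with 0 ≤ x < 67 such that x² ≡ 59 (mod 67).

Since 67 ≡ 3 (mod 4), a square root of 59 is 59^((67+1)/4) = 59^17 mod 67.
Repeated squaring: 59^2≡64, 59^4≡9, 59^8≡14, 59^16≡62 (mod 67).
59^17 = 59^(16+1) ≡ 40 (mod 67).
Check: 40² = 1600 ≡ 59 (mod 67). The two roots are 27 and 40.

27, 40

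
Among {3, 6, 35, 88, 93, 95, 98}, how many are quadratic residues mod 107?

2

(3/107) = +1 → QR.
(6/107) = -1 → non-residue.
(35/107) = +1 → QR.
(88/107) = -1 → non-residue.
(93/107) = -1 → non-residue.
(95/107) = -1 → non-residue.
(98/107) = -1 → non-residue.
Total quadratic residues among the 7: 2.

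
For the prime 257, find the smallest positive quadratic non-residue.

(2/257) = +1, so 2 is a residue.
(3/257) = −1, so 3 is the smallest positive non-residue mod 257.

3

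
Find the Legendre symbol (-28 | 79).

1

First reduce: -28 ≡ 51 (mod 79).
Reciprocity: 51 ≡ 3 and 79 ≡ 3 (mod 4), so (51/79) = −(79/51).
Reduce top mod 51: now compute (28/51).
Pull out 2^2: since 51 ≡ 3 (mod 8), (2/51) = -1, so (2/51)^2 = +1.
Reciprocity: 7 ≡ 3 and 51 ≡ 3 (mod 4), so (7/51) = −(51/7).
Reduce top mod 7: now compute (2/7).
Pull out 2: since 7 ≡ 7 (mod 8), (2/7) = +1.
Reached (1/7) = 1. Collecting the sign flips along the way, the symbol is +1.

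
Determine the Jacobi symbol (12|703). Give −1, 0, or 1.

Pull out 2^2: since 703 ≡ 7 (mod 8), (2/703) = +1, so (2/703)^2 = +1.
Reciprocity: 3 ≡ 3 and 703 ≡ 3 (mod 4), so (3/703) = −(703/3).
Reduce top mod 3: now compute (1/3).
Reached (1/3) = 1. Collecting the sign flips along the way, the symbol is -1.

-1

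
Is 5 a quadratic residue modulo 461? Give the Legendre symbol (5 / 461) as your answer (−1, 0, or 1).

Reciprocity: 5 ≡ 1 and 461 ≡ 1 (mod 4), so (5/461) = +(461/5).
Reduce top mod 5: now compute (1/5).
Reached (1/5) = 1. Collecting the sign flips along the way, the symbol is +1.

1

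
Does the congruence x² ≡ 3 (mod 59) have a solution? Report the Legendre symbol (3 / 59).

Reciprocity: 3 ≡ 3 and 59 ≡ 3 (mod 4), so (3/59) = −(59/3).
Reduce top mod 3: now compute (2/3).
Pull out 2: since 3 ≡ 3 (mod 8), (2/3) = -1.
Reached (1/3) = 1. Collecting the sign flips along the way, the symbol is +1.

1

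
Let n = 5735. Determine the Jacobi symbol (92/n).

Pull out 2^2: since 5735 ≡ 7 (mod 8), (2/5735) = +1, so (2/5735)^2 = +1.
Reciprocity: 23 ≡ 3 and 5735 ≡ 3 (mod 4), so (23/5735) = −(5735/23).
Reduce top mod 23: now compute (8/23).
Pull out 2^3: since 23 ≡ 7 (mod 8), (2/23) = +1, so (2/23)^3 = +1.
Reached (1/23) = 1. Collecting the sign flips along the way, the symbol is -1.

-1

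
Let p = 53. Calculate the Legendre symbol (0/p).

Top reduces to 0: gcd > 1, so the symbol is 0.

0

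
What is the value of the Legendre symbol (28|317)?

Euler's criterion: (28/317) ≡ 28^158 (mod 317).
28^2 ≡ 150 (mod 317)
28^4 ≡ 310 (mod 317)
28^8 ≡ 49 (mod 317)
28^16 ≡ 182 (mod 317)
28^32 ≡ 156 (mod 317)
28^64 ≡ 244 (mod 317)
28^128 ≡ 257 (mod 317)
28^158 = 28^(128+16+8+4+2) ≡ 1 (mod 317).
Result is 1, so (28/317) = 1.

1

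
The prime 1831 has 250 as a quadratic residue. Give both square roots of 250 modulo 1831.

106, 1725

Since 1831 ≡ 3 (mod 4), a square root of 250 is 250^((1831+1)/4) = 250^458 mod 1831.
Repeated squaring: 250^2≡246, 250^4≡93, 250^8≡1325, 250^16≡1527, 250^32≡866, 250^64≡1077, 250^128≡906, 250^256≡548 (mod 1831).
250^458 = 250^(256+128+64+8+2) ≡ 106 (mod 1831).
Check: 106² = 11236 ≡ 250 (mod 1831). The two roots are 106 and 1725.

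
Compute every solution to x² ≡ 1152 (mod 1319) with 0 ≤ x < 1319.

Since 1319 ≡ 3 (mod 4), a square root of 1152 is 1152^((1319+1)/4) = 1152^330 mod 1319.
Repeated squaring: 1152^2≡190, 1152^4≡487, 1152^8≡1068, 1152^16≡1008, 1152^32≡434, 1152^64≡1058, 1152^128≡852, 1152^256≡454 (mod 1319).
1152^330 = 1152^(256+64+8+2) ≡ 350 (mod 1319).
Check: 350² = 122500 ≡ 1152 (mod 1319). The two roots are 350 and 969.

350, 969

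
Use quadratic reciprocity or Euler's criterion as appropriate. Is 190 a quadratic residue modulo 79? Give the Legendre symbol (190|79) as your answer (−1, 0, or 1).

First reduce: 190 ≡ 32 (mod 79).
Pull out 2^5: since 79 ≡ 7 (mod 8), (2/79) = +1, so (2/79)^5 = +1.
Reached (1/79) = 1. Collecting the sign flips along the way, the symbol is +1.

1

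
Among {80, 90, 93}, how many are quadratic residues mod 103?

(80/103) = -1 → non-residue.
(90/103) = -1 → non-residue.
(93/103) = +1 → QR.
Total quadratic residues among the 3: 1.

1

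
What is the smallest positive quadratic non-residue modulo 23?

5

(2/23) = +1, so 2 is a residue.
(3/23) = +1, so 3 is a residue.
(4/23) = +1, so 4 is a residue.
(5/23) = −1, so 5 is the smallest positive non-residue mod 23.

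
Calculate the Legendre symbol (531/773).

-1

Euler's criterion: (531/773) ≡ 531^386 (mod 773).
531^2 ≡ 589 (mod 773)
531^4 ≡ 617 (mod 773)
531^8 ≡ 373 (mod 773)
531^16 ≡ 762 (mod 773)
531^32 ≡ 121 (mod 773)
531^64 ≡ 727 (mod 773)
531^128 ≡ 570 (mod 773)
531^256 ≡ 240 (mod 773)
531^386 = 531^(256+128+2) ≡ 772 (mod 773).
Result is 772 ≡ −1, so (531/773) = −1.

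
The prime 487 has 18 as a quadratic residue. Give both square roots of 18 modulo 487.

214, 273

Since 487 ≡ 3 (mod 4), a square root of 18 is 18^((487+1)/4) = 18^122 mod 487.
Repeated squaring: 18^2≡324, 18^4≡271, 18^8≡391, 18^16≡450, 18^32≡395, 18^64≡185 (mod 487).
18^122 = 18^(64+32+16+8+2) ≡ 214 (mod 487).
Check: 214² = 45796 ≡ 18 (mod 487). The two roots are 214 and 273.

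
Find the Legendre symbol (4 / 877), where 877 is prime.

Pull out 2^2: since 877 ≡ 5 (mod 8), (2/877) = -1, so (2/877)^2 = +1.
Reached (1/877) = 1. Collecting the sign flips along the way, the symbol is +1.

1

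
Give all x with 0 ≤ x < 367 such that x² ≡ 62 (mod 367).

98, 269

Since 367 ≡ 3 (mod 4), a square root of 62 is 62^((367+1)/4) = 62^92 mod 367.
Repeated squaring: 62^2≡174, 62^4≡182, 62^8≡94, 62^16≡28, 62^32≡50, 62^64≡298 (mod 367).
62^92 = 62^(64+16+8+4) ≡ 98 (mod 367).
Check: 98² = 9604 ≡ 62 (mod 367). The two roots are 98 and 269.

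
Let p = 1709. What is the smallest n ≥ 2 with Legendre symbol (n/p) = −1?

(2/1709) = −1, so 2 is the smallest positive non-residue mod 1709.

2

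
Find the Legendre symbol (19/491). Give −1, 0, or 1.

Reciprocity: 19 ≡ 3 and 491 ≡ 3 (mod 4), so (19/491) = −(491/19).
Reduce top mod 19: now compute (16/19).
Pull out 2^4: since 19 ≡ 3 (mod 8), (2/19) = -1, so (2/19)^4 = +1.
Reached (1/19) = 1. Collecting the sign flips along the way, the symbol is -1.

-1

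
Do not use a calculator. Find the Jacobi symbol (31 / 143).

-1

Reciprocity: 31 ≡ 3 and 143 ≡ 3 (mod 4), so (31/143) = −(143/31).
Reduce top mod 31: now compute (19/31).
Reciprocity: 19 ≡ 3 and 31 ≡ 3 (mod 4), so (19/31) = −(31/19).
Reduce top mod 19: now compute (12/19).
Pull out 2^2: since 19 ≡ 3 (mod 8), (2/19) = -1, so (2/19)^2 = +1.
Reciprocity: 3 ≡ 3 and 19 ≡ 3 (mod 4), so (3/19) = −(19/3).
Reduce top mod 3: now compute (1/3).
Reached (1/3) = 1. Collecting the sign flips along the way, the symbol is -1.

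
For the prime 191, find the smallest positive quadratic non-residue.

(2/191) = +1, so 2 is a residue.
(3/191) = +1, so 3 is a residue.
(4/191) = +1, so 4 is a residue.
(5/191) = +1, so 5 is a residue.
(6/191) = +1, so 6 is a residue.
(7/191) = −1, so 7 is the smallest positive non-residue mod 191.

7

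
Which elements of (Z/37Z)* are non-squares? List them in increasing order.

2 5 6 8 13 14 15 17 18 19 20 22 23 24 29 31 32 35

Square k = 1,…,18 (k and 37−k give the same square):
1²=1, 2²=4, 3²=9, 4²=16, 5²=25, 6²=36, 7²≡12, 8²≡27, 9²≡7, 10²≡26, 11²≡10, 12²≡33, 13²≡21, 14²≡11, 15²≡3, 16²≡34, 17²≡30, 18²≡28 (mod 37).
The residues are {1, 3, 4, 7, 9, 10, 11, 12, 16, 21, 25, 26, 27, 28, 30, 33, 34, 36}; the non-residues are the remaining 18 nonzero classes.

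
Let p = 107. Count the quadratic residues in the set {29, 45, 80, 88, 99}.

(29/107) = +1 → QR.
(45/107) = -1 → non-residue.
(80/107) = -1 → non-residue.
(88/107) = -1 → non-residue.
(99/107) = +1 → QR.
Total quadratic residues among the 5: 2.

2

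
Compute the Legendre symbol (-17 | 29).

First reduce: -17 ≡ 12 (mod 29).
Pull out 2^2: since 29 ≡ 5 (mod 8), (2/29) = -1, so (2/29)^2 = +1.
Reciprocity: 3 ≡ 3 and 29 ≡ 1 (mod 4), so (3/29) = +(29/3).
Reduce top mod 3: now compute (2/3).
Pull out 2: since 3 ≡ 3 (mod 8), (2/3) = -1.
Reached (1/3) = 1. Collecting the sign flips along the way, the symbol is -1.

-1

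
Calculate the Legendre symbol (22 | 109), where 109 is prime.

Euler's criterion: (22/109) ≡ 22^54 (mod 109).
22^2 ≡ 48 (mod 109)
22^4 ≡ 15 (mod 109)
22^8 ≡ 7 (mod 109)
22^16 ≡ 49 (mod 109)
22^32 ≡ 3 (mod 109)
22^54 = 22^(32+16+4+2) ≡ 1 (mod 109).
Result is 1, so (22/109) = 1.

1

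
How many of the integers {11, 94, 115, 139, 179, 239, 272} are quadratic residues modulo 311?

3

(11/311) = -1 → non-residue.
(94/311) = +1 → QR.
(115/311) = -1 → non-residue.
(139/311) = +1 → QR.
(179/311) = +1 → QR.
(239/311) = -1 → non-residue.
(272/311) = -1 → non-residue.
Total quadratic residues among the 7: 3.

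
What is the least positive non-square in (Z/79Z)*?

3

(2/79) = +1, so 2 is a residue.
(3/79) = −1, so 3 is the smallest positive non-residue mod 79.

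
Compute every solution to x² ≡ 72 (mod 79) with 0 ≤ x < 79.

Since 79 ≡ 3 (mod 4), a square root of 72 is 72^((79+1)/4) = 72^20 mod 79.
Repeated squaring: 72^2≡49, 72^4≡31, 72^8≡13, 72^16≡11 (mod 79).
72^20 = 72^(16+4) ≡ 25 (mod 79).
Check: 25² = 625 ≡ 72 (mod 79). The two roots are 25 and 54.

25, 54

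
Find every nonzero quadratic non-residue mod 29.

Square k = 1,…,14 (k and 29−k give the same square):
1²=1, 2²=4, 3²=9, 4²=16, 5²=25, 6²≡7, 7²≡20, 8²≡6, 9²≡23, 10²≡13, 11²≡5, 12²≡28, 13²≡24, 14²≡22 (mod 29).
The residues are {1, 4, 5, 6, 7, 9, 13, 16, 20, 22, 23, 24, 25, 28}; the non-residues are the remaining 14 nonzero classes.

2 3 8 10 11 12 14 15 17 18 19 21 26 27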